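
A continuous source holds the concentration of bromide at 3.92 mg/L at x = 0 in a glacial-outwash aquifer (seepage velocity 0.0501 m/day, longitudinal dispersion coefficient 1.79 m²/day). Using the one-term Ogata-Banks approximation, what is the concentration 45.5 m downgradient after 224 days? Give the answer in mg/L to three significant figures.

0.443 mg/L

For a continuous step input, C/C₀ ≈ ½·erfc((x−vt)/(2√(Dt))).
vt = 0.0501 × 224 = 11.2224 m and 2√(Dt) = 2√(1.79 × 224) = 40.05 m.
Argument (x−vt)/(2√(Dt)) = (45.5 − 11.2224)/40.05 = 0.8559; ½·erfc(0.8559) = 0.1131.
C = 3.92 × 0.1131 = 0.443 mg/L.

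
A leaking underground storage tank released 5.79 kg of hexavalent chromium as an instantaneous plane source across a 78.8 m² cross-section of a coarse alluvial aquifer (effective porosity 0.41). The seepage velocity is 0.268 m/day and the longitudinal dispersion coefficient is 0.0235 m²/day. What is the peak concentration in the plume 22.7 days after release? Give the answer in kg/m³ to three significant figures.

The peak of an instantaneous 1D plume sits at x = vt; there the Gaussian factor is 1 and C_max = M/(n_e·A·√(4πDt)), where n_e·A is the pore area the mass is dissolved in.
√(4πDt) = √(4π × 0.0235 × 22.7) = 2.589 m, so C_max = 5.79/(0.41 × 78.8 × 2.589) = 0.0692 kg/m³.

0.0692 kg/m³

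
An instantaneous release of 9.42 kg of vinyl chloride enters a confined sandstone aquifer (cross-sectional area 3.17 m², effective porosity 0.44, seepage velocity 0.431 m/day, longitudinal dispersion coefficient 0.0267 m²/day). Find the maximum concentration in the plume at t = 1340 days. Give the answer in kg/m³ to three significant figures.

The peak of an instantaneous 1D plume sits at x = vt; there the Gaussian factor is 1 and C_max = M/(n_e·A·√(4πDt)), where n_e·A is the pore area the mass is dissolved in.
√(4πDt) = √(4π × 0.0267 × 1340) = 21.20 m, so C_max = 9.42/(0.44 × 3.17 × 21.20) = 0.319 kg/m³.

0.319 kg/m³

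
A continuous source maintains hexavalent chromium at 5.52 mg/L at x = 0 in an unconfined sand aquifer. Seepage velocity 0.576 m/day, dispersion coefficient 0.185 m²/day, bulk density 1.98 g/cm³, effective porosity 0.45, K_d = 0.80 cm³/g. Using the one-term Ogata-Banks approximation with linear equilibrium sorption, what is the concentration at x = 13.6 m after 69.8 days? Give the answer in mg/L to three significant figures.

Retardation factor R = 1 + ρ_b·K_d/n = 1 + 1.98 × 0.80/0.45 = 4.520.
Sorption retards both mechanisms: v_R = v/R = 0.1274 m/day, D_R = D/R = 0.04093 m²/day.
v_R·t = 0.1274 × 69.8 = 8.89252 m; 2√(D_R t) = 3.380 m; argument = (13.6 − 8.89252)/3.380 = 1.393.
C = C₀ × ½·erfc(1.393) = 5.52 × 0.02442 = 0.135 mg/L.

0.135 mg/L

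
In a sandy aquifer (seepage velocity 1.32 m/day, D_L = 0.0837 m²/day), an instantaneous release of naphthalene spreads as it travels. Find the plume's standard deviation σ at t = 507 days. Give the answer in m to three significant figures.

9.21 m

Dispersive spreading gives a Gaussian with σ² = 2Dt; advection only shifts the center.
σ = √(2 × 0.0837 × 507) = 9.21 m.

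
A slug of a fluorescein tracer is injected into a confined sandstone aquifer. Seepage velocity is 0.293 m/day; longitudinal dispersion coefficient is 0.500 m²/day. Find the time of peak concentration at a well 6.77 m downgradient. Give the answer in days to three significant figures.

18.0 days

For the 1D instantaneous-source solution, setting ∂C/∂t = 0 at fixed x gives v²t² + 2Dt − x² = 0, so t = (√(D² + v²x²) − D)/v².
√(D² + v²x²) = √(0.500² + 0.293² × 6.77²) = 2.046; v² = 0.085849.
t = (2.046 − 0.500)/0.085849 = 18.0 days (vs. the pure-advection estimate x/v = 23.1 d).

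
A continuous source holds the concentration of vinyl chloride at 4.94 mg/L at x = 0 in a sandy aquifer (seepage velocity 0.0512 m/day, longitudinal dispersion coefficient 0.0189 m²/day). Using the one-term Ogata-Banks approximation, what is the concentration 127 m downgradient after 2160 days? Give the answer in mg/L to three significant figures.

For a continuous step input, C/C₀ ≈ ½·erfc((x−vt)/(2√(Dt))).
vt = 0.0512 × 2160 = 110.592 m and 2√(Dt) = 2√(0.0189 × 2160) = 12.78 m.
Argument (x−vt)/(2√(Dt)) = (127 − 110.592)/12.78 = 1.284; ½·erfc(1.284) = 0.03470.
C = 4.94 × 0.03470 = 0.171 mg/L.

0.171 mg/L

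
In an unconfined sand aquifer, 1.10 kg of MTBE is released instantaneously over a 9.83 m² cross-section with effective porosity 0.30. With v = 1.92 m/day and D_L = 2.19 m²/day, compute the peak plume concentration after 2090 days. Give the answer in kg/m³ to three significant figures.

0.00156 kg/m³

The peak of an instantaneous 1D plume sits at x = vt; there the Gaussian factor is 1 and C_max = M/(n_e·A·√(4πDt)), where n_e·A is the pore area the mass is dissolved in.
√(4πDt) = √(4π × 2.19 × 2090) = 239.8 m, so C_max = 1.10/(0.30 × 9.83 × 239.8) = 0.00156 kg/m³.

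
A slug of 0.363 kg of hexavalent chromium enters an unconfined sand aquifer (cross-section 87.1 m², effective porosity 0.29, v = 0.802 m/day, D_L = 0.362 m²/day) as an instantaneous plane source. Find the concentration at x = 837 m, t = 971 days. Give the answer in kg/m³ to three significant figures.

1.93e-05 kg/m³

For an instantaneous plane source, C(x,t) = M/(n_e·A·√(4πDt)) · exp(−(x−vt)²/(4Dt)), with n_e·A the pore (flow) area.
Plume center vt = 0.802 × 971 = 778.742 m, so the well at 837 m is 58.258 m downgradient of the peak.
√(4πDt) = 66.46 m, giving peak height M/(n_e·A·√(4πDt)) = 0.363/(0.29 × 87.1 × 66.46) = 0.0002162 kg/m³.
(x−vt)²/(4Dt) = (58.258)²/(4 × 0.362 × 971) = 2.414; exp(−2.414) = 0.08946.
C = 0.0002162 × 0.08946 = 1.93e-05 kg/m³.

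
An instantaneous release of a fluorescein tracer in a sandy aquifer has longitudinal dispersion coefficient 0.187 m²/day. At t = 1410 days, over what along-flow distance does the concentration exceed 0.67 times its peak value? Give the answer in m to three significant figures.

The plume is Gaussian with σ = √(2Dt) = √(2 × 0.187 × 1410) = 22.96 m.
C/C_peak = exp(−Δx²/(2σ²)) = 0.67 ⇒ Δx = σ·√(−2 ln 0.67) = 22.96 × 0.8950 = 20.55 m.
Width = 2Δx = 41.1 m.

41.1 m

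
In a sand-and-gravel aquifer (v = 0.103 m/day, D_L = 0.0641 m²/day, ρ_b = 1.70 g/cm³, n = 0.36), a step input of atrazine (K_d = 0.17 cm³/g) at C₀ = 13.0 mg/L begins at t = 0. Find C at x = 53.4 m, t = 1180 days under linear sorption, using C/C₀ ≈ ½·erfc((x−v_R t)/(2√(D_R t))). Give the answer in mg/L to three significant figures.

Retardation factor R = 1 + ρ_b·K_d/n = 1 + 1.70 × 0.17/0.36 = 1.803.
Sorption retards both mechanisms: v_R = v/R = 0.05713 m/day, D_R = D/R = 0.03555 m²/day.
v_R·t = 0.05713 × 1180 = 67.4134 m; 2√(D_R t) = 12.95 m; argument = (53.4 − 67.4134)/12.95 = -1.082.
C = C₀ × ½·erfc(-1.082) = 13.0 × 0.9370 = 12.2 mg/L.

12.2 mg/L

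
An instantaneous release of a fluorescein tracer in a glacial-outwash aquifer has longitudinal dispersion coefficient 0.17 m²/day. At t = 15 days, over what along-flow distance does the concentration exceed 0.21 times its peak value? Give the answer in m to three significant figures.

7.98 m

The plume is Gaussian with σ = √(2Dt) = √(2 × 0.17 × 15) = 2.258 m.
C/C_peak = exp(−Δx²/(2σ²)) = 0.21 ⇒ Δx = σ·√(−2 ln 0.21) = 2.258 × 1.767 = 3.990 m.
Width = 2Δx = 7.98 m.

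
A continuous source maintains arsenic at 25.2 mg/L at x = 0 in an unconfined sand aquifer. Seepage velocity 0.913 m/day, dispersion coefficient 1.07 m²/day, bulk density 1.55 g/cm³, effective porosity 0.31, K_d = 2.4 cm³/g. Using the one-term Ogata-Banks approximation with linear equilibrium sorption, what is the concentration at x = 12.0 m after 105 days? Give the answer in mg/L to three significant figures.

Retardation factor R = 1 + ρ_b·K_d/n = 1 + 1.55 × 2.4/0.31 = 13.00.
Sorption retards both mechanisms: v_R = v/R = 0.07023 m/day, D_R = D/R = 0.08231 m²/day.
v_R·t = 0.07023 × 105 = 7.37415 m; 2√(D_R t) = 5.880 m; argument = (12.0 − 7.37415)/5.880 = 0.7867.
C = C₀ × ½·erfc(0.7867) = 25.2 × 0.1329 = 3.35 mg/L.

3.35 mg/L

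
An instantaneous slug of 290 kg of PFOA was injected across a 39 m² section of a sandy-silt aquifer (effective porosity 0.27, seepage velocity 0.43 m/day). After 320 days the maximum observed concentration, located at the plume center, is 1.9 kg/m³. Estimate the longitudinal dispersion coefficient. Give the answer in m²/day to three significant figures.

At the plume center C_max = M/(n_e·A·√(4πDt)), so D = M²/(4πt·(n_e·A·C_max)²).
n_e·A·C_max = 0.27 × 39 × 1.9 = 20.01 kg/m.
D = 290²/(4π × 320 × 20.01²) = 0.0522 m²/day.

0.0522 m²/day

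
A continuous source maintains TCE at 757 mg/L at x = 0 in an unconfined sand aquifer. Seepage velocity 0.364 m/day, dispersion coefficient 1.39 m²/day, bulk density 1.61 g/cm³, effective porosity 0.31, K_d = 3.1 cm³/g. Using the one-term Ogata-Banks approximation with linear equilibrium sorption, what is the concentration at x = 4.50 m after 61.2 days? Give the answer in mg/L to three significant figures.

Retardation factor R = 1 + ρ_b·K_d/n = 1 + 1.61 × 3.1/0.31 = 17.10.
Sorption retards both mechanisms: v_R = v/R = 0.02129 m/day, D_R = D/R = 0.08129 m²/day.
v_R·t = 0.02129 × 61.2 = 1.302948 m; 2√(D_R t) = 4.461 m; argument = (4.50 − 1.302948)/4.461 = 0.7167.
C = C₀ × ½·erfc(0.7167) = 757 × 0.1554 = 118 mg/L.

118 mg/L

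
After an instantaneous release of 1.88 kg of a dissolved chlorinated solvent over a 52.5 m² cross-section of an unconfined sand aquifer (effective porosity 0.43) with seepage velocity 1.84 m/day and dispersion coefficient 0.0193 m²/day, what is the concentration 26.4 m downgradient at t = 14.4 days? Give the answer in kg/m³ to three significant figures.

0.0442 kg/m³

For an instantaneous plane source, C(x,t) = M/(n_e·A·√(4πDt)) · exp(−(x−vt)²/(4Dt)), with n_e·A the pore (flow) area.
Plume center vt = 1.84 × 14.4 = 26.496 m, so the well at 26.4 m is 0.096 m upgradient of the peak.
√(4πDt) = 1.869 m, giving peak height M/(n_e·A·√(4πDt)) = 1.88/(0.43 × 52.5 × 1.869) = 0.04456 kg/m³.
(x−vt)²/(4Dt) = (-0.096)²/(4 × 0.0193 × 14.4) = 0.008290; exp(−0.008290) = 0.9917.
C = 0.04456 × 0.9917 = 0.0442 kg/m³.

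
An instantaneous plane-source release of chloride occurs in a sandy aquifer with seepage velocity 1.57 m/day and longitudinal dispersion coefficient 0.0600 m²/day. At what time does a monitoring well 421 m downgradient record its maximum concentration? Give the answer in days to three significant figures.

For the 1D instantaneous-source solution, setting ∂C/∂t = 0 at fixed x gives v²t² + 2Dt − x² = 0, so t = (√(D² + v²x²) − D)/v².
√(D² + v²x²) = √(0.0600² + 1.57² × 421²) = 661.0; v² = 2.4649.
t = (661.0 − 0.0600)/2.4649 = 268 days (vs. the pure-advection estimate x/v = 268 d).

268 days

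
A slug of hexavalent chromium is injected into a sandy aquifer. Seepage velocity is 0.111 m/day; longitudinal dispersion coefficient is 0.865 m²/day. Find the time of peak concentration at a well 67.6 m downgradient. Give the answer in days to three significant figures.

For the 1D instantaneous-source solution, setting ∂C/∂t = 0 at fixed x gives v²t² + 2Dt − x² = 0, so t = (√(D² + v²x²) − D)/v².
√(D² + v²x²) = √(0.865² + 0.111² × 67.6²) = 7.553; v² = 0.012321.
t = (7.553 − 0.865)/0.012321 = 543 days (vs. the pure-advection estimate x/v = 609 d).

543 days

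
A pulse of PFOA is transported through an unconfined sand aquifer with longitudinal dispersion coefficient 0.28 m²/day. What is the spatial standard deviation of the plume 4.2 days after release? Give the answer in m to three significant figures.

Dispersive spreading gives a Gaussian with σ² = 2Dt; advection only shifts the center.
σ = √(2 × 0.28 × 4.2) = 1.53 m.

1.53 m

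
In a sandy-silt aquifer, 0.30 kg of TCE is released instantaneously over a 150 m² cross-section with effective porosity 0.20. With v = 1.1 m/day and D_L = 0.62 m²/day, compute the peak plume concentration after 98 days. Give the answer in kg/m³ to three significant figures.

The peak of an instantaneous 1D plume sits at x = vt; there the Gaussian factor is 1 and C_max = M/(n_e·A·√(4πDt)), where n_e·A is the pore area the mass is dissolved in.
√(4πDt) = √(4π × 0.62 × 98) = 27.63 m, so C_max = 0.30/(0.20 × 150 × 27.63) = 0.000362 kg/m³.

0.000362 kg/m³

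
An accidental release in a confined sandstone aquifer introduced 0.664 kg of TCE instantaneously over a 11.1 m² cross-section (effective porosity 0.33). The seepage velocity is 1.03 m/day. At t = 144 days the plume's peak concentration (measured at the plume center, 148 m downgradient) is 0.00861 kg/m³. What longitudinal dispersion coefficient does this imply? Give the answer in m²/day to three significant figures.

0.245 m²/day

At the plume center C_max = M/(n_e·A·√(4πDt)), so D = M²/(4πt·(n_e·A·C_max)²).
n_e·A·C_max = 0.33 × 11.1 × 0.00861 = 0.03154 kg/m.
D = 0.664²/(4π × 144 × 0.03154²) = 0.245 m²/day.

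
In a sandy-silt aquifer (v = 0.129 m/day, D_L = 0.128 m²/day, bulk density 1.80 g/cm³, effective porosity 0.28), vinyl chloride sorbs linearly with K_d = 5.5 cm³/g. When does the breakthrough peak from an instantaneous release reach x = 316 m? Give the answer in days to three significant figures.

Retardation factor R = 1 + ρ_b·K_d/n = 1 + 1.80 × 5.5/0.28 = 36.36.
Sorption retards both mechanisms: v_R = v/R = 0.003548 m/day, D_R = D/R = 0.003520 m²/day.
Peak time from v_R²t² + 2D_R t − x² = 0: t = (√(D_R² + v_R²x²) − D_R)/v_R².
√(D_R² + v_R²x²) = √(0.003520² + 0.003548² × 316²) = 1.121; v_R² = 1.259e-05.
t = (1.121 − 0.003520)/1.259e-05 = 88800 days.

88800 days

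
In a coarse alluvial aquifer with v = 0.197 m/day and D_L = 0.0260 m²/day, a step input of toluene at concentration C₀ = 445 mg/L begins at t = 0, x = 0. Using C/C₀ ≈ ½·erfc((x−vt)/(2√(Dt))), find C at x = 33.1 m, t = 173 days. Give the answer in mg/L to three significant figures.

280 mg/L

For a continuous step input, C/C₀ ≈ ½·erfc((x−vt)/(2√(Dt))).
vt = 0.197 × 173 = 34.081 m and 2√(Dt) = 2√(0.0260 × 173) = 4.242 m.
Argument (x−vt)/(2√(Dt)) = (33.1 − 34.081)/4.242 = -0.2313; ½·erfc(-0.2313) = 0.6282.
C = 445 × 0.6282 = 280 mg/L.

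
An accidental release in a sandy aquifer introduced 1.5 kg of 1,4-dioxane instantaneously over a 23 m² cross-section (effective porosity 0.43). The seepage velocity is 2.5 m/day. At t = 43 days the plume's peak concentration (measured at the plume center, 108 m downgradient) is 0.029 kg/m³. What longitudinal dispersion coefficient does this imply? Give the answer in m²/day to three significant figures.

At the plume center C_max = M/(n_e·A·√(4πDt)), so D = M²/(4πt·(n_e·A·C_max)²).
n_e·A·C_max = 0.43 × 23 × 0.029 = 0.2868 kg/m.
D = 1.5²/(4π × 43 × 0.2868²) = 0.0506 m²/day.

0.0506 m²/day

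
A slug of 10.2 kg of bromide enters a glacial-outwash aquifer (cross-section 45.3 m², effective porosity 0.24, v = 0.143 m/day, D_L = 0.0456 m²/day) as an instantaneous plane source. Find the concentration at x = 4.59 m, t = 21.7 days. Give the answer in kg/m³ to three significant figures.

For an instantaneous plane source, C(x,t) = M/(n_e·A·√(4πDt)) · exp(−(x−vt)²/(4Dt)), with n_e·A the pore (flow) area.
Plume center vt = 0.143 × 21.7 = 3.1031 m, so the well at 4.59 m is 1.4869 m downgradient of the peak.
√(4πDt) = 3.526 m, giving peak height M/(n_e·A·√(4πDt)) = 10.2/(0.24 × 45.3 × 3.526) = 0.2661 kg/m³.
(x−vt)²/(4Dt) = (1.4869)²/(4 × 0.0456 × 21.7) = 0.5586; exp(−0.5586) = 0.5720.
C = 0.2661 × 0.5720 = 0.152 kg/m³.

0.152 kg/m³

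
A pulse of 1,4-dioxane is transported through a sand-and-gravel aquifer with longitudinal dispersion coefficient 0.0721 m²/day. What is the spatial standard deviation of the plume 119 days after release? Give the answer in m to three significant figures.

4.14 m

Dispersive spreading gives a Gaussian with σ² = 2Dt; advection only shifts the center.
σ = √(2 × 0.0721 × 119) = 4.14 m.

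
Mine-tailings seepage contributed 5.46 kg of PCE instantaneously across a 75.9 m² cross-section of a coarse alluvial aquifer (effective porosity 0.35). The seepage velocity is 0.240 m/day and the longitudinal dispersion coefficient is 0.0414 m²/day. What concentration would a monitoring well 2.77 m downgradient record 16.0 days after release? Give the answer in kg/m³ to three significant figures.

For an instantaneous plane source, C(x,t) = M/(n_e·A·√(4πDt)) · exp(−(x−vt)²/(4Dt)), with n_e·A the pore (flow) area.
Plume center vt = 0.240 × 16.0 = 3.84 m, so the well at 2.77 m is 1.07 m upgradient of the peak.
√(4πDt) = 2.885 m, giving peak height M/(n_e·A·√(4πDt)) = 5.46/(0.35 × 75.9 × 2.885) = 0.07124 kg/m³.
(x−vt)²/(4Dt) = (-1.07)²/(4 × 0.0414 × 16.0) = 0.4321; exp(−0.4321) = 0.6491.
C = 0.07124 × 0.6491 = 0.0462 kg/m³.

0.0462 kg/m³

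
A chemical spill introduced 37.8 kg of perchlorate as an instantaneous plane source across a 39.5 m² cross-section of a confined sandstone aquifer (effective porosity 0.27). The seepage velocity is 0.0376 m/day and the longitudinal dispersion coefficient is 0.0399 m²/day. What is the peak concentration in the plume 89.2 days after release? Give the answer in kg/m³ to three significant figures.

0.530 kg/m³

The peak of an instantaneous 1D plume sits at x = vt; there the Gaussian factor is 1 and C_max = M/(n_e·A·√(4πDt)), where n_e·A is the pore area the mass is dissolved in.
√(4πDt) = √(4π × 0.0399 × 89.2) = 6.688 m, so C_max = 37.8/(0.27 × 39.5 × 6.688) = 0.530 kg/m³.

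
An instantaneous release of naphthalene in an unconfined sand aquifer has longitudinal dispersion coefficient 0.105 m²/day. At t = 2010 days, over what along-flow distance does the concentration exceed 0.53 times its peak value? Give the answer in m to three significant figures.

The plume is Gaussian with σ = √(2Dt) = √(2 × 0.105 × 2010) = 20.55 m.
C/C_peak = exp(−Δx²/(2σ²)) = 0.53 ⇒ Δx = σ·√(−2 ln 0.53) = 20.55 × 1.127 = 23.16 m.
Width = 2Δx = 46.3 m.

46.3 m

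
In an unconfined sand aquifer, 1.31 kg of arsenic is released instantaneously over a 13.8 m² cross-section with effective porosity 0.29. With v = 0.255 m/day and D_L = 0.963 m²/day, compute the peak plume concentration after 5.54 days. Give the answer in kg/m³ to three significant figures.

0.0400 kg/m³

The peak of an instantaneous 1D plume sits at x = vt; there the Gaussian factor is 1 and C_max = M/(n_e·A·√(4πDt)), where n_e·A is the pore area the mass is dissolved in.
√(4πDt) = √(4π × 0.963 × 5.54) = 8.188 m, so C_max = 1.31/(0.29 × 13.8 × 8.188) = 0.0400 kg/m³.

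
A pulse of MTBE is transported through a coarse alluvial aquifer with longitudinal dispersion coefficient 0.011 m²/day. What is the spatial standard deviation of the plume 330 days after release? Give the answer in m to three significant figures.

Dispersive spreading gives a Gaussian with σ² = 2Dt; advection only shifts the center.
σ = √(2 × 0.011 × 330) = 2.69 m.

2.69 m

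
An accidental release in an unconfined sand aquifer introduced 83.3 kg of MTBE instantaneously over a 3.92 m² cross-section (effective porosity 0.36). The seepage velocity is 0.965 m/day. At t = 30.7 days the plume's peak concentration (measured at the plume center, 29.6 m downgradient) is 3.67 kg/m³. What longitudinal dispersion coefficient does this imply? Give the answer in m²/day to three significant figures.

0.671 m²/day

At the plume center C_max = M/(n_e·A·√(4πDt)), so D = M²/(4πt·(n_e·A·C_max)²).
n_e·A·C_max = 0.36 × 3.92 × 3.67 = 5.179 kg/m.
D = 83.3²/(4π × 30.7 × 5.179²) = 0.671 m²/day.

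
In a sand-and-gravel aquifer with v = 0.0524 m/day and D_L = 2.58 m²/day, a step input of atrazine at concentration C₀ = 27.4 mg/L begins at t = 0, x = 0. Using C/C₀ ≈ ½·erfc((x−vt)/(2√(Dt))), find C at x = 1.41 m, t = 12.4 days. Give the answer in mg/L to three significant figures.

For a continuous step input, C/C₀ ≈ ½·erfc((x−vt)/(2√(Dt))).
vt = 0.0524 × 12.4 = 0.64976 m and 2√(Dt) = 2√(2.58 × 12.4) = 11.31 m.
Argument (x−vt)/(2√(Dt)) = (1.41 − 0.64976)/11.31 = 0.06722; ½·erfc(0.06722) = 0.4621.
C = 27.4 × 0.4621 = 12.7 mg/L.

12.7 mg/L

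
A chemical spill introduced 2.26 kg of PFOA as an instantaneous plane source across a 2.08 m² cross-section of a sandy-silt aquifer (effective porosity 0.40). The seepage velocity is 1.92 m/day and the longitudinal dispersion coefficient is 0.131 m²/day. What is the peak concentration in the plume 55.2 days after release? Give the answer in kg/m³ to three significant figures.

The peak of an instantaneous 1D plume sits at x = vt; there the Gaussian factor is 1 and C_max = M/(n_e·A·√(4πDt)), where n_e·A is the pore area the mass is dissolved in.
√(4πDt) = √(4π × 0.131 × 55.2) = 9.533 m, so C_max = 2.26/(0.40 × 2.08 × 9.533) = 0.285 kg/m³.

0.285 kg/m³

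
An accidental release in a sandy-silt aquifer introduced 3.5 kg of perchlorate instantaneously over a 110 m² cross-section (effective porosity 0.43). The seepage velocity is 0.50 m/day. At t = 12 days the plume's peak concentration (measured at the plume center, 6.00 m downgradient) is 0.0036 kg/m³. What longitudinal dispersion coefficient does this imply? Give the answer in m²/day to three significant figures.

2.80 m²/day

At the plume center C_max = M/(n_e·A·√(4πDt)), so D = M²/(4πt·(n_e·A·C_max)²).
n_e·A·C_max = 0.43 × 110 × 0.0036 = 0.1703 kg/m.
D = 3.5²/(4π × 12 × 0.1703²) = 2.80 m²/day.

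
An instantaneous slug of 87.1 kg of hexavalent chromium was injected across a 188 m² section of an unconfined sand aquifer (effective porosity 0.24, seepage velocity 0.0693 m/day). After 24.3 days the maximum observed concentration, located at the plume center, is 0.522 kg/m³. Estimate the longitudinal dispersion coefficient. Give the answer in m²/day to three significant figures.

At the plume center C_max = M/(n_e·A·√(4πDt)), so D = M²/(4πt·(n_e·A·C_max)²).
n_e·A·C_max = 0.24 × 188 × 0.522 = 23.55 kg/m.
D = 87.1²/(4π × 24.3 × 23.55²) = 0.0448 m²/day.

0.0448 m²/day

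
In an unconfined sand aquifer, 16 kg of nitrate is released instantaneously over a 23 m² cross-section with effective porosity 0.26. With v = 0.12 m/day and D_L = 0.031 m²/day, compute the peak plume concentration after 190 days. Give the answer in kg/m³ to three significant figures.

0.311 kg/m³

The peak of an instantaneous 1D plume sits at x = vt; there the Gaussian factor is 1 and C_max = M/(n_e·A·√(4πDt)), where n_e·A is the pore area the mass is dissolved in.
√(4πDt) = √(4π × 0.031 × 190) = 8.603 m, so C_max = 16/(0.26 × 23 × 8.603) = 0.311 kg/m³.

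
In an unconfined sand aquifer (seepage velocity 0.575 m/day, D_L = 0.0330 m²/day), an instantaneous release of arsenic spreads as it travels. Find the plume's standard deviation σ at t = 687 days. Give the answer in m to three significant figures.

Dispersive spreading gives a Gaussian with σ² = 2Dt; advection only shifts the center.
σ = √(2 × 0.0330 × 687) = 6.73 m.

6.73 m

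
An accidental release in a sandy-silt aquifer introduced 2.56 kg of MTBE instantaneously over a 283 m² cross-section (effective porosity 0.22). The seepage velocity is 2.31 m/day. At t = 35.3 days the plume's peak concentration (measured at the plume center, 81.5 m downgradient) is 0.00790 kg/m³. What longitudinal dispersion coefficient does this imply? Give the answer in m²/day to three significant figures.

0.0611 m²/day

At the plume center C_max = M/(n_e·A·√(4πDt)), so D = M²/(4πt·(n_e·A·C_max)²).
n_e·A·C_max = 0.22 × 283 × 0.00790 = 0.4919 kg/m.
D = 2.56²/(4π × 35.3 × 0.4919²) = 0.0611 m²/day.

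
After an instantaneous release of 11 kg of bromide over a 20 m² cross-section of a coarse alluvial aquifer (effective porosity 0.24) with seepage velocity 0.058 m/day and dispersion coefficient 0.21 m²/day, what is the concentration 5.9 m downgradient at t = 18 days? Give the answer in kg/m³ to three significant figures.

0.0699 kg/m³

For an instantaneous plane source, C(x,t) = M/(n_e·A·√(4πDt)) · exp(−(x−vt)²/(4Dt)), with n_e·A the pore (flow) area.
Plume center vt = 0.058 × 18 = 1.044 m, so the well at 5.9 m is 4.856 m downgradient of the peak.
√(4πDt) = 6.892 m, giving peak height M/(n_e·A·√(4πDt)) = 11/(0.24 × 20 × 6.892) = 0.3325 kg/m³.
(x−vt)²/(4Dt) = (4.856)²/(4 × 0.21 × 18) = 1.560; exp(−1.560) = 0.2101.
C = 0.3325 × 0.2101 = 0.0699 kg/m³.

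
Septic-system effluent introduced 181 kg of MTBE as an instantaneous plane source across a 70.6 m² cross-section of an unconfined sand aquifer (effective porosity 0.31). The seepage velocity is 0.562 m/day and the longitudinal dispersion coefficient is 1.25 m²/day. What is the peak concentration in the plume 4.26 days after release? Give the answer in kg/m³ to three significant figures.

1.01 kg/m³

The peak of an instantaneous 1D plume sits at x = vt; there the Gaussian factor is 1 and C_max = M/(n_e·A·√(4πDt)), where n_e·A is the pore area the mass is dissolved in.
√(4πDt) = √(4π × 1.25 × 4.26) = 8.180 m, so C_max = 181/(0.31 × 70.6 × 8.180) = 1.01 kg/m³.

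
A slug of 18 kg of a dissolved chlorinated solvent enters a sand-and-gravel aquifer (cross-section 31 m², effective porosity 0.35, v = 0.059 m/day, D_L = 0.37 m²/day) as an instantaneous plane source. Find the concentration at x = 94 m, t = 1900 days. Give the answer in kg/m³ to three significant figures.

0.0157 kg/m³

For an instantaneous plane source, C(x,t) = M/(n_e·A·√(4πDt)) · exp(−(x−vt)²/(4Dt)), with n_e·A the pore (flow) area.
Plume center vt = 0.059 × 1900 = 112.1 m, so the well at 94 m is 18.1 m upgradient of the peak.
√(4πDt) = 93.99 m, giving peak height M/(n_e·A·√(4πDt)) = 18/(0.35 × 31 × 93.99) = 0.01765 kg/m³.
(x−vt)²/(4Dt) = (-18.1)²/(4 × 0.37 × 1900) = 0.1165; exp(−0.1165) = 0.8900.
C = 0.01765 × 0.8900 = 0.0157 kg/m³.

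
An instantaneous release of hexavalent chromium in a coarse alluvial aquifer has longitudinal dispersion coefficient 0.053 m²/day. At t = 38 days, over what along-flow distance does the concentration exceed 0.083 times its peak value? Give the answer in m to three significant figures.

The plume is Gaussian with σ = √(2Dt) = √(2 × 0.053 × 38) = 2.007 m.
C/C_peak = exp(−Δx²/(2σ²)) = 0.083 ⇒ Δx = σ·√(−2 ln 0.083) = 2.007 × 2.231 = 4.478 m.
Width = 2Δx = 8.96 m.

8.96 m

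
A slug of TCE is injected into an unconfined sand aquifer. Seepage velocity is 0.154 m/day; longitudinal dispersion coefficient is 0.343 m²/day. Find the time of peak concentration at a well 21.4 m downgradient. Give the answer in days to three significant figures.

For the 1D instantaneous-source solution, setting ∂C/∂t = 0 at fixed x gives v²t² + 2Dt − x² = 0, so t = (√(D² + v²x²) − D)/v².
√(D² + v²x²) = √(0.343² + 0.154² × 21.4²) = 3.313; v² = 0.023716.
t = (3.313 − 0.343)/0.023716 = 125 days (vs. the pure-advection estimate x/v = 139 d).

125 days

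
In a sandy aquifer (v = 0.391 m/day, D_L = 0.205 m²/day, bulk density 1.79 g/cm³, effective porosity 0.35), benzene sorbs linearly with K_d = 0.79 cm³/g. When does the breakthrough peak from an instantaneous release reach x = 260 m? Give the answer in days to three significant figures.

Retardation factor R = 1 + ρ_b·K_d/n = 1 + 1.79 × 0.79/0.35 = 5.040.
Sorption retards both mechanisms: v_R = v/R = 0.07758 m/day, D_R = D/R = 0.04067 m²/day.
Peak time from v_R²t² + 2D_R t − x² = 0: t = (√(D_R² + v_R²x²) − D_R)/v_R².
√(D_R² + v_R²x²) = √(0.04067² + 0.07758² × 260²) = 20.17; v_R² = 0.006019.
t = (20.17 − 0.04067)/0.006019 = 3340 days.

3340 days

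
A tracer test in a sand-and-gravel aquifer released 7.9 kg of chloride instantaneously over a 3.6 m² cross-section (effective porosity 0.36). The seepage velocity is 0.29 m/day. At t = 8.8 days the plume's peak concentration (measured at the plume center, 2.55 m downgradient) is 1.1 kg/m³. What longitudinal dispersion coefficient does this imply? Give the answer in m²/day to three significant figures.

0.278 m²/day

At the plume center C_max = M/(n_e·A·√(4πDt)), so D = M²/(4πt·(n_e·A·C_max)²).
n_e·A·C_max = 0.36 × 3.6 × 1.1 = 1.426 kg/m.
D = 7.9²/(4π × 8.8 × 1.426²) = 0.278 m²/day.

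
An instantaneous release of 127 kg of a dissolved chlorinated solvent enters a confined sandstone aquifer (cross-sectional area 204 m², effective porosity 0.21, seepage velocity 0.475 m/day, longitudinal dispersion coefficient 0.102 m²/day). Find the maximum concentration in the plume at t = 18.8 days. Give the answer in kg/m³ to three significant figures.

The peak of an instantaneous 1D plume sits at x = vt; there the Gaussian factor is 1 and C_max = M/(n_e·A·√(4πDt)), where n_e·A is the pore area the mass is dissolved in.
√(4πDt) = √(4π × 0.102 × 18.8) = 4.909 m, so C_max = 127/(0.21 × 204 × 4.909) = 0.604 kg/m³.

0.604 kg/m³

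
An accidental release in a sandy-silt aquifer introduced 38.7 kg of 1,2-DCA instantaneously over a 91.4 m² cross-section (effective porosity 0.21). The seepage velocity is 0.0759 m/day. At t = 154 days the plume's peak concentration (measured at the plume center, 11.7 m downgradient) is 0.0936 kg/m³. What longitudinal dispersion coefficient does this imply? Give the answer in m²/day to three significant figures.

0.240 m²/day

At the plume center C_max = M/(n_e·A·√(4πDt)), so D = M²/(4πt·(n_e·A·C_max)²).
n_e·A·C_max = 0.21 × 91.4 × 0.0936 = 1.797 kg/m.
D = 38.7²/(4π × 154 × 1.797²) = 0.240 m²/day.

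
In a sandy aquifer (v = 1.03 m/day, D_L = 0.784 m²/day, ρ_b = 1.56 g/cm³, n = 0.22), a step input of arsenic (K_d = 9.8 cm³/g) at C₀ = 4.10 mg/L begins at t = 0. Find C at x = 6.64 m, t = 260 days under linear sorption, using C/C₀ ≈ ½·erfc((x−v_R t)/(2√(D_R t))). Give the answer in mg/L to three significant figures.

Retardation factor R = 1 + ρ_b·K_d/n = 1 + 1.56 × 9.8/0.22 = 70.49.
Sorption retards both mechanisms: v_R = v/R = 0.01461 m/day, D_R = D/R = 0.01112 m²/day.
v_R·t = 0.01461 × 260 = 3.7986 m; 2√(D_R t) = 3.401 m; argument = (6.64 − 3.7986)/3.401 = 0.8355.
C = C₀ × ½·erfc(0.8355) = 4.10 × 0.1187 = 0.487 mg/L.

0.487 mg/L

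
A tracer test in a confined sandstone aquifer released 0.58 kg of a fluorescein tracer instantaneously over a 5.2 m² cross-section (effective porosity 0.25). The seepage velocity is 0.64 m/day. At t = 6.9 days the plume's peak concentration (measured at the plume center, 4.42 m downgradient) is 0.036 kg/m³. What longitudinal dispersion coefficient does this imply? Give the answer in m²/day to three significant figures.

1.77 m²/day

At the plume center C_max = M/(n_e·A·√(4πDt)), so D = M²/(4πt·(n_e·A·C_max)²).
n_e·A·C_max = 0.25 × 5.2 × 0.036 = 0.04680 kg/m.
D = 0.58²/(4π × 6.9 × 0.04680²) = 1.77 m²/day.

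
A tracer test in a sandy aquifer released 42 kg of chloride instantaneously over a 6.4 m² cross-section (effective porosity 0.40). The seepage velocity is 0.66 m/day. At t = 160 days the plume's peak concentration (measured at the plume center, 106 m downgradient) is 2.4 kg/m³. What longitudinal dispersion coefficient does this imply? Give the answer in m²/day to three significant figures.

0.0232 m²/day

At the plume center C_max = M/(n_e·A·√(4πDt)), so D = M²/(4πt·(n_e·A·C_max)²).
n_e·A·C_max = 0.40 × 6.4 × 2.4 = 6.144 kg/m.
D = 42²/(4π × 160 × 6.144²) = 0.0232 m²/day.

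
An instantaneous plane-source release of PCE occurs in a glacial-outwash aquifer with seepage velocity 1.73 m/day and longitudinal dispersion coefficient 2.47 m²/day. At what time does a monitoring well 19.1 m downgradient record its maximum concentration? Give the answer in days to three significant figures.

For the 1D instantaneous-source solution, setting ∂C/∂t = 0 at fixed x gives v²t² + 2Dt − x² = 0, so t = (√(D² + v²x²) − D)/v².
√(D² + v²x²) = √(2.47² + 1.73² × 19.1²) = 33.14; v² = 2.9929.
t = (33.14 − 2.47)/2.9929 = 10.2 days (vs. the pure-advection estimate x/v = 11.0 d).

10.2 days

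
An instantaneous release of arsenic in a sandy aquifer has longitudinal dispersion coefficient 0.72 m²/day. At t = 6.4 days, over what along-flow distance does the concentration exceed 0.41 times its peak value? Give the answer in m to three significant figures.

The plume is Gaussian with σ = √(2Dt) = √(2 × 0.72 × 6.4) = 3.036 m.
C/C_peak = exp(−Δx²/(2σ²)) = 0.41 ⇒ Δx = σ·√(−2 ln 0.41) = 3.036 × 1.335 = 4.053 m.
Width = 2Δx = 8.11 m.

8.11 m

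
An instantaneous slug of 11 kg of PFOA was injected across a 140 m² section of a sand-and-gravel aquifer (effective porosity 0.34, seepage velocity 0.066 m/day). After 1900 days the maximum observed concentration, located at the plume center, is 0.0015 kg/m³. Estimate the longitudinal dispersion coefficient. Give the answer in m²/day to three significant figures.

At the plume center C_max = M/(n_e·A·√(4πDt)), so D = M²/(4πt·(n_e·A·C_max)²).
n_e·A·C_max = 0.34 × 140 × 0.0015 = 0.07140 kg/m.
D = 11²/(4π × 1900 × 0.07140²) = 0.994 m²/day.

0.994 m²/day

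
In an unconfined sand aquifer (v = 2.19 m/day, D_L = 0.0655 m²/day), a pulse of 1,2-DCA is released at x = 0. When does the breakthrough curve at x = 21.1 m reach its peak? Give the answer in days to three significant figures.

For the 1D instantaneous-source solution, setting ∂C/∂t = 0 at fixed x gives v²t² + 2Dt − x² = 0, so t = (√(D² + v²x²) − D)/v².
√(D² + v²x²) = √(0.0655² + 2.19² × 21.1²) = 46.21; v² = 4.7961.
t = (46.21 − 0.0655)/4.7961 = 9.62 days (vs. the pure-advection estimate x/v = 9.63 d).

9.62 days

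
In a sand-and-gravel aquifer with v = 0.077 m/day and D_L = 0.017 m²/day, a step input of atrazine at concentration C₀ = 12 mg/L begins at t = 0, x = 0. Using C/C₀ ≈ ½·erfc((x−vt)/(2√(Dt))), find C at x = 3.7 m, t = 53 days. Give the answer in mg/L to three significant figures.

7.34 mg/L

For a continuous step input, C/C₀ ≈ ½·erfc((x−vt)/(2√(Dt))).
vt = 0.077 × 53 = 4.081 m and 2√(Dt) = 2√(0.017 × 53) = 1.898 m.
Argument (x−vt)/(2√(Dt)) = (3.7 − 4.081)/1.898 = -0.2007; ½·erfc(-0.2007) = 0.6117.
C = 12 × 0.6117 = 7.34 mg/L.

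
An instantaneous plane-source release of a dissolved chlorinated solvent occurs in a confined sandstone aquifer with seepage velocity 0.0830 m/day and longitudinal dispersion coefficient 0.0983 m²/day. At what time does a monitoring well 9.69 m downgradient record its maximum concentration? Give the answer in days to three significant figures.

For the 1D instantaneous-source solution, setting ∂C/∂t = 0 at fixed x gives v²t² + 2Dt − x² = 0, so t = (√(D² + v²x²) − D)/v².
√(D² + v²x²) = √(0.0983² + 0.0830² × 9.69²) = 0.8103; v² = 0.006889.
t = (0.8103 − 0.0983)/0.006889 = 103 days (vs. the pure-advection estimate x/v = 117 d).

103 days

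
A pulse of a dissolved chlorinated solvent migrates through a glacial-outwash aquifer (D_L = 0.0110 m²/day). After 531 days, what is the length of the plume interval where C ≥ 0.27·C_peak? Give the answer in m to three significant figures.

The plume is Gaussian with σ = √(2Dt) = √(2 × 0.0110 × 531) = 3.418 m.
C/C_peak = exp(−Δx²/(2σ²)) = 0.27 ⇒ Δx = σ·√(−2 ln 0.27) = 3.418 × 1.618 = 5.530 m.
Width = 2Δx = 11.1 m.

11.1 m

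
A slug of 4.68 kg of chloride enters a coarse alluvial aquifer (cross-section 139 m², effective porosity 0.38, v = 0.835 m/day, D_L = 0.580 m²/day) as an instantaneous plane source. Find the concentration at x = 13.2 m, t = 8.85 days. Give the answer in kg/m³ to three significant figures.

For an instantaneous plane source, C(x,t) = M/(n_e·A·√(4πDt)) · exp(−(x−vt)²/(4Dt)), with n_e·A the pore (flow) area.
Plume center vt = 0.835 × 8.85 = 7.38975 m, so the well at 13.2 m is 5.81025 m downgradient of the peak.
√(4πDt) = 8.031 m, giving peak height M/(n_e·A·√(4πDt)) = 4.68/(0.38 × 139 × 8.031) = 0.01103 kg/m³.
(x−vt)²/(4Dt) = (5.81025)²/(4 × 0.580 × 8.85) = 1.644; exp(−1.644) = 0.1932.
C = 0.01103 × 0.1932 = 0.00213 kg/m³.

0.00213 kg/m³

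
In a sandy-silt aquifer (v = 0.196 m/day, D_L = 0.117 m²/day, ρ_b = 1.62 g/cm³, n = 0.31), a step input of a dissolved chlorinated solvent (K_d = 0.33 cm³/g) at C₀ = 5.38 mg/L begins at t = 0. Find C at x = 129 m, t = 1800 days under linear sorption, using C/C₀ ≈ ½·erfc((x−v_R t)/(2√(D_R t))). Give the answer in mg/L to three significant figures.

2.77 mg/L

Retardation factor R = 1 + ρ_b·K_d/n = 1 + 1.62 × 0.33/0.31 = 2.725.
Sorption retards both mechanisms: v_R = v/R = 0.07193 m/day, D_R = D/R = 0.04294 m²/day.
v_R·t = 0.07193 × 1800 = 129.474 m; 2√(D_R t) = 17.58 m; argument = (129 − 129.474)/17.58 = -0.02696.
C = C₀ × ½·erfc(-0.02696) = 5.38 × 0.5152 = 2.77 mg/L.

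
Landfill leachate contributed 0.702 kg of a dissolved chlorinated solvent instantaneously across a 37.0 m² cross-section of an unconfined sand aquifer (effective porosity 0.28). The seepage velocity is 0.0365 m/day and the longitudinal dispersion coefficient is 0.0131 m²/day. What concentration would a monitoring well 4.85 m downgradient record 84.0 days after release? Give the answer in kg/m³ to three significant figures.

For an instantaneous plane source, C(x,t) = M/(n_e·A·√(4πDt)) · exp(−(x−vt)²/(4Dt)), with n_e·A the pore (flow) area.
Plume center vt = 0.0365 × 84.0 = 3.066 m, so the well at 4.85 m is 1.784 m downgradient of the peak.
√(4πDt) = 3.719 m, giving peak height M/(n_e·A·√(4πDt)) = 0.702/(0.28 × 37.0 × 3.719) = 0.01822 kg/m³.
(x−vt)²/(4Dt) = (1.784)²/(4 × 0.0131 × 84.0) = 0.7231; exp(−0.7231) = 0.4852.
C = 0.01822 × 0.4852 = 0.00884 kg/m³.

0.00884 kg/m³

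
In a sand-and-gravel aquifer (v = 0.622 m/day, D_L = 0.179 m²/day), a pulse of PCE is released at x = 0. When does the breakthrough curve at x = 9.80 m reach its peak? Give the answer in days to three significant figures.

15.3 days

For the 1D instantaneous-source solution, setting ∂C/∂t = 0 at fixed x gives v²t² + 2Dt − x² = 0, so t = (√(D² + v²x²) − D)/v².
√(D² + v²x²) = √(0.179² + 0.622² × 9.80²) = 6.098; v² = 0.386884.
t = (6.098 − 0.179)/0.386884 = 15.3 days (vs. the pure-advection estimate x/v = 15.8 d).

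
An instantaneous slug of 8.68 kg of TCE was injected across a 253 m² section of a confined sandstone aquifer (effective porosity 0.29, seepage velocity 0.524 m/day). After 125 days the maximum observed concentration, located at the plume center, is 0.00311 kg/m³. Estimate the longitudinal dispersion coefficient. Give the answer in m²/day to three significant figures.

At the plume center C_max = M/(n_e·A·√(4πDt)), so D = M²/(4πt·(n_e·A·C_max)²).
n_e·A·C_max = 0.29 × 253 × 0.00311 = 0.2282 kg/m.
D = 8.68²/(4π × 125 × 0.2282²) = 0.921 m²/day.

0.921 m²/day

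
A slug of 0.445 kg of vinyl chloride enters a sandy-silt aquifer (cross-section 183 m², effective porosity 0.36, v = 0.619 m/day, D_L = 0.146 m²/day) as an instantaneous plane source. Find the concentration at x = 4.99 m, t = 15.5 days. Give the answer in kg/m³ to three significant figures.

For an instantaneous plane source, C(x,t) = M/(n_e·A·√(4πDt)) · exp(−(x−vt)²/(4Dt)), with n_e·A the pore (flow) area.
Plume center vt = 0.619 × 15.5 = 9.5945 m, so the well at 4.99 m is 4.6045 m upgradient of the peak.
√(4πDt) = 5.333 m, giving peak height M/(n_e·A·√(4πDt)) = 0.445/(0.36 × 183 × 5.333) = 0.001267 kg/m³.
(x−vt)²/(4Dt) = (-4.6045)²/(4 × 0.146 × 15.5) = 2.342; exp(−2.342) = 0.09614.
C = 0.001267 × 0.09614 = 0.000122 kg/m³.

0.000122 kg/m³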